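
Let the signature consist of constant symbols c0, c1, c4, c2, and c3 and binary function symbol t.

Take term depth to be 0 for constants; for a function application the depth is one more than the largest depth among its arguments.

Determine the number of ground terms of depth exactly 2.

If N_k denotes the number of depth-≤k ground terms, the 5 constants give N_0 = 5, and each function symbol of arity r contributes N_{k-1}^r new terms at level k: N_k = 5 + N_{k-1}^2.
N_0 = 5
N_1 = 5 + 5^2 = 30
N_2 = 5 + 30^2 = 905
Terms of depth exactly 2: N_2 − N_1 = 905 − 30 = 875.

875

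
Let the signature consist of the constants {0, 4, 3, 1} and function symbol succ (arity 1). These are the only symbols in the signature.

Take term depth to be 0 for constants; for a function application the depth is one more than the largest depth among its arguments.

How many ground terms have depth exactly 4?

4

If N_k denotes the number of depth-≤k ground terms, the 4 constants give N_0 = 4, and each function symbol of arity r contributes N_{k-1}^r new terms at level k: N_k = 4 + N_{k-1}.
N_0 = 4
N_1 = 4 + 4 = 8
N_2 = 4 + 8 = 12
N_3 = 4 + 12 = 16
N_4 = 4 + 16 = 20
Terms of depth exactly 4: N_4 − N_3 = 20 − 16 = 4.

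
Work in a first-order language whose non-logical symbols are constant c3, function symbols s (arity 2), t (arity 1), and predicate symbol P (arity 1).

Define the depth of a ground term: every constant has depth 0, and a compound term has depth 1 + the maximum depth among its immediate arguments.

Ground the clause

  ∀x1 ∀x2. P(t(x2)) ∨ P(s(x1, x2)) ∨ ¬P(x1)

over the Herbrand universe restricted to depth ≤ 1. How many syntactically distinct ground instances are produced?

9

Ground terms of depth ≤ 1:
  Count level by level. With function symbols s/2, t/1, the terms of depth ≤ k are the 1 constant together with each function applied to depth-≤(k−1) tuples, so N_k = 1 + N_{k-1}^2 + N_{k-1}.
  N_0 = 1
  N_1 = 1 + 1^2 + 1 = 3
  Explicitly: c3, s(c3, c3), t(c3).
So there are 3 ground terms available for substitution.
The body mentions every one of the 2 quantified variables; since ground terms form a free algebra, no two substitutions collapse to the same formula.
Number of ground instances = 3^2 = 9.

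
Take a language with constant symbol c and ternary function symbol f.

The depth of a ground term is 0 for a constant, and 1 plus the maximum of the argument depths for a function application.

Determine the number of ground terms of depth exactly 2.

If N_k denotes the number of depth-≤k ground terms, the 1 constant gives N_0 = 1, and each function symbol of arity r contributes N_{k-1}^r new terms at level k: N_k = 1 + N_{k-1}^3.
N_0 = 1
N_1 = 1 + 1^3 = 2
N_2 = 1 + 2^3 = 9
Terms of depth exactly 2: N_2 − N_1 = 9 − 2 = 7.

7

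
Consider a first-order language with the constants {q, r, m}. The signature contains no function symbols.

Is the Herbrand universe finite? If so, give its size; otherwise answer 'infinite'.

There are no function symbols, so every ground term is one of the 3 constants.
The Herbrand universe is {q, r, m}, which is finite with 3 elements.

3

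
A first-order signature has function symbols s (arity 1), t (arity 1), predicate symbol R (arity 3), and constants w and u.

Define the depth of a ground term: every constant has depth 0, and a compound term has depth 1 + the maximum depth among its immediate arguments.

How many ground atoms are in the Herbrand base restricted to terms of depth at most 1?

First count ground terms of depth ≤ 1.
Count level by level. With function symbols s/1, t/1, the terms of depth ≤ k are the 2 constants together with each function applied to depth-≤(k−1) tuples, so N_k = 2 + N_{k-1} + N_{k-1}.
N_0 = 2
N_1 = 2 + 2 + 2 = 6
Explicitly: w, u, s(w), s(u), t(w), t(u).
So |H| = 6.
Ground atoms are formed by filling each argument slot of a predicate with a term from H, so an r-ary predicate gives |H|^r atoms:
  R: 6^3 = 216
Total ground atoms: 216.

216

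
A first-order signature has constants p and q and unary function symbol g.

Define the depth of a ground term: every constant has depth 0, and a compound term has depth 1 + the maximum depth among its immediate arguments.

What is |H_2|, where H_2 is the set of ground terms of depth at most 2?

If N_k denotes the number of depth-≤k ground terms, the 2 constants give N_0 = 2, and each function symbol of arity r contributes N_{k-1}^r new terms at level k: N_k = 2 + N_{k-1}.
N_0 = 2
N_1 = 2 + 2 = 4
N_2 = 2 + 4 = 6
Explicitly: p, q, g(p), g(q), g(g(p)), g(g(q)).

6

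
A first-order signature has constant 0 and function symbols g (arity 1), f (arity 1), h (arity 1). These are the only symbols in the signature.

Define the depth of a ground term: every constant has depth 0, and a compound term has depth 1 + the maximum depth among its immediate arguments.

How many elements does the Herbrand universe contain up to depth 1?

Write N_k for the number of ground terms of depth ≤ k. A term of depth ≤ k is either a constant or a function symbol applied to arguments of depth ≤ k−1, so N_k = 1 + N_{k-1} + N_{k-1} + N_{k-1}.
N_0 = 1
N_1 = 1 + 1 + 1 + 1 = 4
Explicitly: 0, g(0), f(0), h(0).

4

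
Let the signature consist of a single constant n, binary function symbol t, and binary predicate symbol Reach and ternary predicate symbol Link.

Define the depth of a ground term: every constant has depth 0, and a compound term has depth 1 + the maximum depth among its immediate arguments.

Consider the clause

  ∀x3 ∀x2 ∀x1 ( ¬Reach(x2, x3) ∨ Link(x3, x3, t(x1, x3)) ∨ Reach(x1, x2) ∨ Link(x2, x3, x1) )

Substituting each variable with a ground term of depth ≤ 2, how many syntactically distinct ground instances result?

Ground terms of depth ≤ 2:
  Write N_k for the number of ground terms of depth ≤ k. A term of depth ≤ k is either a constant or a function symbol applied to arguments of depth ≤ k−1, so N_k = 1 + N_{k-1}^2.
  N_0 = 1
  N_1 = 1 + 1^2 = 2
  N_2 = 1 + 2^2 = 5
  Explicitly: n, t(n, n), t(n, t(n, n)), t(t(n, n), n), t(t(n, n), t(n, n)).
So there are 5 ground terms available for substitution.
The clause has 3 distinct variables (x3, x2, x1), each appearing in the body. In the free term algebra distinct substitutions yield syntactically distinct ground instances.
Number of ground instances = 5^3 = 125.

125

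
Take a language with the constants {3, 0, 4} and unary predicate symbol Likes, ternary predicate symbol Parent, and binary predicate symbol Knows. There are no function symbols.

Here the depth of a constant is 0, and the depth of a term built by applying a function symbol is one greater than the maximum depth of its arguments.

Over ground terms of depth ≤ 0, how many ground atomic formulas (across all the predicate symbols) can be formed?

39

First count ground terms of depth ≤ 0.
With no function symbols every ground term is a constant, so there are exactly 3 ground terms at every depth bound.
N_0 = 3
So |H| = 3.
A ground atom is a predicate applied to a tuple of terms from H, so the count is the sum over predicates of |H|^arity:
  Likes: 3;  Parent: 3^3 = 27;  Knows: 3^2 = 9
Total ground atoms: 3 + 27 + 9 = 39.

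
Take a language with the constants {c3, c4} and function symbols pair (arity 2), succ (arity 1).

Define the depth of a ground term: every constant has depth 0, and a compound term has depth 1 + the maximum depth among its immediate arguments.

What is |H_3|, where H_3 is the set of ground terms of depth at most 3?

5552

If N_k denotes the number of depth-≤k ground terms, the 2 constants give N_0 = 2, and each function symbol of arity r contributes N_{k-1}^r new terms at level k: N_k = 2 + N_{k-1}^2 + N_{k-1}.
N_0 = 2
N_1 = 2 + 2^2 + 2 = 8
N_2 = 2 + 8^2 + 8 = 74
N_3 = 2 + 74^2 + 74 = 5552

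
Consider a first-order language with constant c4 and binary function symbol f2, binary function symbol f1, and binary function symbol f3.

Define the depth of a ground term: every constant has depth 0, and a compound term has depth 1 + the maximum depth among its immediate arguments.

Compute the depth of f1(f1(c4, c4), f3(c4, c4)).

depth(f1(c4, c4)) = 1 + max(0, 0) = 1
depth(f3(c4, c4)) = 1 + max(0, 0) = 1
depth(f1(f1(c4, c4), f3(c4, c4))) = 1 + max(1, 1) = 2

2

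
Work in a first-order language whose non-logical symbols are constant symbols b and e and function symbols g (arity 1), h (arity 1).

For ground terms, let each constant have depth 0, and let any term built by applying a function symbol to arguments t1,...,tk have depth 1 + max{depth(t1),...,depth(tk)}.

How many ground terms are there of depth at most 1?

6

Let N_k = |{terms of depth ≤ k}|. Then N_0 = 2 and N_k = 2 + N_{k-1} + N_{k-1} for k ≥ 1 (one summand per function symbol, arity giving the exponent).
N_0 = 2
N_1 = 2 + 2 + 2 = 6
Explicitly: b, e, g(b), g(e), h(b), h(e).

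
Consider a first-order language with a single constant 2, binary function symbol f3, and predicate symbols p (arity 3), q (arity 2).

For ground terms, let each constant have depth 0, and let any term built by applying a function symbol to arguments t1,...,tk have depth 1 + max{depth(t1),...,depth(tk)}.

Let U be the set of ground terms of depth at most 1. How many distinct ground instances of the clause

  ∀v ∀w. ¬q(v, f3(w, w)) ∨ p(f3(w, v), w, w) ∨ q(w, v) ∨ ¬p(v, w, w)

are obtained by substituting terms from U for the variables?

Ground terms of depth ≤ 1:
  Let N_k = |{terms of depth ≤ k}|. Then N_0 = 1 and N_k = 1 + N_{k-1}^2 for k ≥ 1 (one summand per function symbol, arity giving the exponent).
  N_0 = 1
  N_1 = 1 + 1^2 = 2
So there are 2 ground terms available for substitution.
There are 2 variables to instantiate (v, w), each occurring in at least one literal, so different choices give different ground instances.
Number of ground instances = 2^2 = 4.

4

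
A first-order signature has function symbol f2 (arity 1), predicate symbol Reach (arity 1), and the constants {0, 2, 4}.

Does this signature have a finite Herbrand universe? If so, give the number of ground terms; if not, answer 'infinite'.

The signature has at least one function symbol (f2, arity 1) and at least one constant (0).
Iterating f2 gives infinitely many distinct ground terms: 0, f2(0), f2(f2(0)), ...
So the Herbrand universe is infinite.

infinite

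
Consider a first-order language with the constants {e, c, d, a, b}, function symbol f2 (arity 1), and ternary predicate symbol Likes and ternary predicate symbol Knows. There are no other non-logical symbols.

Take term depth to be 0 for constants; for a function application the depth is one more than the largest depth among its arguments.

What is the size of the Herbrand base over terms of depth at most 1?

First count ground terms of depth ≤ 1.
Let N_k count ground terms of depth at most k. Each non-constant term of depth ≤ k is some function symbol applied to depth-≤(k−1) arguments, giving N_k = 5 + N_{k-1}.
N_0 = 5
N_1 = 5 + 5 = 10
Explicitly: e, c, d, a, b, f2(e), f2(c), f2(d), f2(a), f2(b).
So |H| = 10.
A ground atom is a predicate applied to a tuple of terms from H, so the count is the sum over predicates of |H|^arity:
  Likes: 10^3 = 1000;  Knows: 10^3 = 1000
Total ground atoms: 1000 + 1000 = 2000.

2000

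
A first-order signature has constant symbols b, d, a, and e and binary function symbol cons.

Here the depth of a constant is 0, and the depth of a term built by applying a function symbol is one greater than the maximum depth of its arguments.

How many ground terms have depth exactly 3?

If N_k denotes the number of depth-≤k ground terms, the 4 constants give N_0 = 4, and each function symbol of arity r contributes N_{k-1}^r new terms at level k: N_k = 4 + N_{k-1}^2.
N_0 = 4
N_1 = 4 + 4^2 = 20
N_2 = 4 + 20^2 = 404
N_3 = 4 + 404^2 = 163220
Terms of depth exactly 3: N_3 − N_2 = 163220 − 404 = 162816.

162816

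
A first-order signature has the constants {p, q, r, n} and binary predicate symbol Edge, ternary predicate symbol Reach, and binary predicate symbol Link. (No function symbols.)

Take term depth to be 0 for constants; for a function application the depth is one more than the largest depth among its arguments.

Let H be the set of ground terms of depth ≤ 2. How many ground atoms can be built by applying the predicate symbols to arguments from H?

96

First count ground terms of depth ≤ 2.
With no function symbols every ground term is a constant, so there are exactly 4 ground terms at every depth bound.
N_0 = 4
N_1 = 4
N_2 = 4
So |H| = 4.
For each predicate symbol, the number of ground atoms is |H| raised to its arity; summing:
  Edge: 4^2 = 16;  Reach: 4^3 = 64;  Link: 4^2 = 16
Total ground atoms: 16 + 64 + 16 = 96.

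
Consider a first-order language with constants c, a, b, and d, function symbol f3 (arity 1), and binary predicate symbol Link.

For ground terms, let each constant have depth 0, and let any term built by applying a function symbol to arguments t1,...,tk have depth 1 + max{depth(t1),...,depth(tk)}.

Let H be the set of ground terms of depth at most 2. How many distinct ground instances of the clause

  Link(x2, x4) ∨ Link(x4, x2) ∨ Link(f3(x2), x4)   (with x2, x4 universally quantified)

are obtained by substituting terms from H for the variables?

144

Ground terms of depth ≤ 2:
  Let N_k count ground terms of depth at most k. Each non-constant term of depth ≤ k is some function symbol applied to depth-≤(k−1) arguments, giving N_k = 4 + N_{k-1}.
  N_0 = 4
  N_1 = 4 + 4 = 8
  N_2 = 4 + 8 = 12
  Explicitly: c, a, b, d, f3(c), f3(a), f3(b), f3(d), f3(f3(c)), f3(f3(a)), f3(f3(b)), f3(f3(d)).
So there are 12 ground terms available for substitution.
Each of x2, x4 ranges independently over the available ground terms, and distinct assignments produce distinct instances.
Number of ground instances = 12^2 = 144.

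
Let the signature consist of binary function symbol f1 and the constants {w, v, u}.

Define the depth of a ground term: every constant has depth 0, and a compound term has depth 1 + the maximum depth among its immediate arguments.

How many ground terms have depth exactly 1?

9

Let N_k count ground terms of depth at most k. Each non-constant term of depth ≤ k is some function symbol applied to depth-≤(k−1) arguments, giving N_k = 3 + N_{k-1}^2.
N_0 = 3
N_1 = 3 + 3^2 = 12
Terms of depth exactly 1: N_1 − N_0 = 12 − 3 = 9.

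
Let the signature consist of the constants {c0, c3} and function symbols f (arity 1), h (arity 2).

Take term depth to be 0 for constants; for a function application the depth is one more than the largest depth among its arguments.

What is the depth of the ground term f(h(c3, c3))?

2

depth(h(c3, c3)) = 1 + max(0, 0) = 1
depth(f(h(c3, c3))) = 1 + depth(h(c3, c3)) = 1 + 1 = 2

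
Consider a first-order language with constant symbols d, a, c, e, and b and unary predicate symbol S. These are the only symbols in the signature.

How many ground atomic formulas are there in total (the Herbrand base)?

5

With no function symbols, the Herbrand universe is just the 5 constants.
Ground atoms per predicate: S: 5.
Herbrand base size = 5 = 5.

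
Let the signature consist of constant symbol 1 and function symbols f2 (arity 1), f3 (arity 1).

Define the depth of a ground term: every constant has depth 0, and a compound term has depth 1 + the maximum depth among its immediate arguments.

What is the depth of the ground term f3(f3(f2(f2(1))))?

depth(f2(1)) = 1 + depth(1) = 1 + 0 = 1
depth(f2(f2(1))) = 1 + depth(f2(1)) = 1 + 1 = 2
depth(f3(f2(f2(1)))) = 1 + depth(f2(f2(1))) = 1 + 2 = 3
depth(f3(f3(f2(f2(1))))) = 1 + depth(f3(f2(f2(1)))) = 1 + 3 = 4

4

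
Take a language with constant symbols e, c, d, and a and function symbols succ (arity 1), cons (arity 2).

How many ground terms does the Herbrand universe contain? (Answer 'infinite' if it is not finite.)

The signature has at least one function symbol (succ, arity 1) and at least one constant (e).
Iterating succ gives infinitely many distinct ground terms: e, succ(e), succ(succ(e)), ...
So the Herbrand universe is infinite.

infinite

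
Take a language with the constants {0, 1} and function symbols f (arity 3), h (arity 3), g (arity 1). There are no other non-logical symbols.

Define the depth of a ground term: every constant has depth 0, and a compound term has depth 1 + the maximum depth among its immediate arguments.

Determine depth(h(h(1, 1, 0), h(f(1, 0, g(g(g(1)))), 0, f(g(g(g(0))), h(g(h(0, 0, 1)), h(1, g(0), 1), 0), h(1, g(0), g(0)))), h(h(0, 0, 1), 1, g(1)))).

depth(h(1, 1, 0)) = 1 + max(0, 0, 0) = 1
depth(g(1)) = 1 + depth(1) = 1 + 0 = 1
depth(g(g(1))) = 1 + depth(g(1)) = 1 + 1 = 2
depth(g(g(g(1)))) = 1 + depth(g(g(1))) = 1 + 2 = 3
depth(f(1, 0, g(g(g(1))))) = 1 + max(0, 0, 3) = 4
depth(g(0)) = 1 + depth(0) = 1 + 0 = 1
depth(g(g(0))) = 1 + depth(g(0)) = 1 + 1 = 2
depth(g(g(g(0)))) = 1 + depth(g(g(0))) = 1 + 2 = 3
depth(h(0, 0, 1)) = 1 + max(0, 0, 0) = 1
depth(g(h(0, 0, 1))) = 1 + depth(h(0, 0, 1)) = 1 + 1 = 2
depth(h(1, g(0), 1)) = 1 + max(0, 1, 0) = 2
depth(h(g(h(0, 0, 1)), h(1, g(0), 1), 0)) = 1 + max(2, 2, 0) = 3
depth(h(1, g(0), g(0))) = 1 + max(0, 1, 1) = 2
depth(f(g(g(g(0))), h(g(h(0, 0, 1)), h(1, g(0), 1), 0), h(1, g(0), g(0)))) = 1 + max(3, 3, 2) = 4
depth(h(f(1, 0, g(g(g(1)))), 0, f(g(g(g(0))), h(g(h(0, 0, 1)), h(1, g(0), 1), 0), h(1, g(0), g(0))))) = 1 + max(4, 0, 4) = 5
depth(h(h(0, 0, 1), 1, g(1))) = 1 + max(1, 0, 1) = 2
depth(h(h(1, 1, 0), h(f(1, 0, g(g(g(1)))), 0, f(g(g(g(0))), h(g(h(0, 0, 1)), h(1, g(0), 1), 0), h(1, g(0), g(0)))), h(h(0, 0, 1), 1, g(1)))) = 1 + max(1, 5, 2) = 6

6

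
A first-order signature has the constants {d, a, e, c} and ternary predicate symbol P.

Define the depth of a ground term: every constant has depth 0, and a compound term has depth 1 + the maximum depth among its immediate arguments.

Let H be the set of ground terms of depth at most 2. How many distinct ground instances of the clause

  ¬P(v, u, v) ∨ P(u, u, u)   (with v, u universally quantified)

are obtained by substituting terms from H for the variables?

Ground terms of depth ≤ 2:
  With no function symbols every ground term is a constant, so there are exactly 4 ground terms at every depth bound.
  N_0 = 4
  N_1 = 4
  N_2 = 4
So there are 4 ground terms available for substitution.
The body mentions every one of the 2 quantified variables; since ground terms form a free algebra, no two substitutions collapse to the same formula.
Number of ground instances = 4^2 = 16.

16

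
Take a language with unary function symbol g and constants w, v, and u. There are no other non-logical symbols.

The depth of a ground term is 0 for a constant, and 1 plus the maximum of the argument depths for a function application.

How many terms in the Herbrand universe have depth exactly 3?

3

Let N_k = |{terms of depth ≤ k}|. Then N_0 = 3 and N_k = 3 + N_{k-1} for k ≥ 1 (one summand per function symbol, arity giving the exponent).
N_0 = 3
N_1 = 3 + 3 = 6
N_2 = 3 + 6 = 9
N_3 = 3 + 9 = 12
Terms of depth exactly 3: N_3 − N_2 = 12 − 9 = 3.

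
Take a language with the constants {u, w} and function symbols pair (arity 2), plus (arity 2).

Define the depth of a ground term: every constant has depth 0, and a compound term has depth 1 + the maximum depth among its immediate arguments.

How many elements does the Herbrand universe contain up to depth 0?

2

Let N_k count ground terms of depth at most k. Each non-constant term of depth ≤ k is some function symbol applied to depth-≤(k−1) arguments, giving N_k = 2 + N_{k-1}^2 + N_{k-1}^2.
N_0 = 2
Explicitly: u, w.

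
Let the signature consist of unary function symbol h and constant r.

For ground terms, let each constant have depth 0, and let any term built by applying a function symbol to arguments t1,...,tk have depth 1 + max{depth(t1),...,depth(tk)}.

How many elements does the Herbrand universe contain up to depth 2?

3

Count level by level. With function symbols h/1, the terms of depth ≤ k are the 1 constant together with each function applied to depth-≤(k−1) tuples, so N_k = 1 + N_{k-1}.
N_0 = 1
N_1 = 1 + 1 = 2
N_2 = 1 + 2 = 3
Explicitly: r, h(r), h(h(r)).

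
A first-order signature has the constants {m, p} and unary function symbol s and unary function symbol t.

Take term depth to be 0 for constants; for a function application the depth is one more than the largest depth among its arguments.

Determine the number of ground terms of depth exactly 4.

32

If N_k denotes the number of depth-≤k ground terms, the 2 constants give N_0 = 2, and each function symbol of arity r contributes N_{k-1}^r new terms at level k: N_k = 2 + N_{k-1} + N_{k-1}.
N_0 = 2
N_1 = 2 + 2 + 2 = 6
N_2 = 2 + 6 + 6 = 14
N_3 = 2 + 14 + 14 = 30
N_4 = 2 + 30 + 30 = 62
Terms of depth exactly 4: N_4 − N_3 = 62 − 30 = 32.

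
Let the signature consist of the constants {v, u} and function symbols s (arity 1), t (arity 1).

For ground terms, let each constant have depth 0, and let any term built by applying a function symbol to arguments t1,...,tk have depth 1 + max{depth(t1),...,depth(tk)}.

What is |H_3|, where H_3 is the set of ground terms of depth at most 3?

If N_k denotes the number of depth-≤k ground terms, the 2 constants give N_0 = 2, and each function symbol of arity r contributes N_{k-1}^r new terms at level k: N_k = 2 + N_{k-1} + N_{k-1}.
N_0 = 2
N_1 = 2 + 2 + 2 = 6
N_2 = 2 + 6 + 6 = 14
N_3 = 2 + 14 + 14 = 30

30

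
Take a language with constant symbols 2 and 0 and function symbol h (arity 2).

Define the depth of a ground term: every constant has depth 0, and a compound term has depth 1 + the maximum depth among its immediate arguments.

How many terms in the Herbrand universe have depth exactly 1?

4

Count level by level. With function symbols h/2, the terms of depth ≤ k are the 2 constants together with each function applied to depth-≤(k−1) tuples, so N_k = 2 + N_{k-1}^2.
N_0 = 2
N_1 = 2 + 2^2 = 6
Terms of depth exactly 1: N_1 − N_0 = 6 − 2 = 4.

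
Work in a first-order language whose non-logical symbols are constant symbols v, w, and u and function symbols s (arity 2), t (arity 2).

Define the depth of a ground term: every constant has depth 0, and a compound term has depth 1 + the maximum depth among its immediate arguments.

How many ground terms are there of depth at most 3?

Let N_k = |{terms of depth ≤ k}|. Then N_0 = 3 and N_k = 3 + N_{k-1}^2 + N_{k-1}^2 for k ≥ 1 (one summand per function symbol, arity giving the exponent).
N_0 = 3
N_1 = 3 + 3^2 + 3^2 = 21
N_2 = 3 + 21^2 + 21^2 = 885
N_3 = 3 + 885^2 + 885^2 = 1566453

1566453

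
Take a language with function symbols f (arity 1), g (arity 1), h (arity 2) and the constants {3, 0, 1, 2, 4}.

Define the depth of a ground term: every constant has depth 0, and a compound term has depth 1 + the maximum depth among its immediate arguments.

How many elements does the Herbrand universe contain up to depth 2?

1685

Let N_k count ground terms of depth at most k. Each non-constant term of depth ≤ k is some function symbol applied to depth-≤(k−1) arguments, giving N_k = 5 + N_{k-1} + N_{k-1} + N_{k-1}^2.
N_0 = 5
N_1 = 5 + 5 + 5 + 5^2 = 40
N_2 = 5 + 40 + 40 + 40^2 = 1685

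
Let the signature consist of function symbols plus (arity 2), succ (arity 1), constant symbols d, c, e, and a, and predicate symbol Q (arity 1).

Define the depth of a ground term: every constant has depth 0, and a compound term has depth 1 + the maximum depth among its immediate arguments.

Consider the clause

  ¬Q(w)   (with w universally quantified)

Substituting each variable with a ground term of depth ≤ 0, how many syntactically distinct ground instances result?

Ground terms of depth ≤ 0:
  Count level by level. With function symbols plus/2, succ/1, the terms of depth ≤ k are the 4 constants together with each function applied to depth-≤(k−1) tuples, so N_k = 4 + N_{k-1}^2 + N_{k-1}.
  N_0 = 4
So there are 4 ground terms available for substitution.
The clause has 1 distinct variable (w), which appears in the body. In the free term algebra distinct substitutions yield syntactically distinct ground instances.
Number of ground instances = 4.

4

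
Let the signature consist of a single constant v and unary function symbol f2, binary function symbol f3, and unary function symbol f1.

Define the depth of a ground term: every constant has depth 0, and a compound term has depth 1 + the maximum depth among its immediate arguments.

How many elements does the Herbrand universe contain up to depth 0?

Let N_k = |{terms of depth ≤ k}|. Then N_0 = 1 and N_k = 1 + N_{k-1} + N_{k-1}^2 + N_{k-1} for k ≥ 1 (one summand per function symbol, arity giving the exponent).
N_0 = 1

1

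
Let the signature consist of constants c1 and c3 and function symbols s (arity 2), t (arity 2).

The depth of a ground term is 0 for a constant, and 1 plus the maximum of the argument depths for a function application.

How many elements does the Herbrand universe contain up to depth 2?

202

If N_k denotes the number of depth-≤k ground terms, the 2 constants give N_0 = 2, and each function symbol of arity r contributes N_{k-1}^r new terms at level k: N_k = 2 + N_{k-1}^2 + N_{k-1}^2.
N_0 = 2
N_1 = 2 + 2^2 + 2^2 = 10
N_2 = 2 + 10^2 + 10^2 = 202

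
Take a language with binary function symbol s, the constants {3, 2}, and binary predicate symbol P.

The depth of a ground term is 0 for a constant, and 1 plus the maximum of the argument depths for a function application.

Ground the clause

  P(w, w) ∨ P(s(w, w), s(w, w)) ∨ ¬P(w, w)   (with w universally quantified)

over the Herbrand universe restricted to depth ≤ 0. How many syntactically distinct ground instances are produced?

2

Ground terms of depth ≤ 0:
  Let N_k count ground terms of depth at most k. Each non-constant term of depth ≤ k is some function symbol applied to depth-≤(k−1) arguments, giving N_k = 2 + N_{k-1}^2.
  N_0 = 2
  Explicitly: 3, 2.
So there are 2 ground terms available for substitution.
The clause has 1 distinct variable (w), which appears in the body. In the free term algebra distinct substitutions yield syntactically distinct ground instances.
Number of ground instances = 2.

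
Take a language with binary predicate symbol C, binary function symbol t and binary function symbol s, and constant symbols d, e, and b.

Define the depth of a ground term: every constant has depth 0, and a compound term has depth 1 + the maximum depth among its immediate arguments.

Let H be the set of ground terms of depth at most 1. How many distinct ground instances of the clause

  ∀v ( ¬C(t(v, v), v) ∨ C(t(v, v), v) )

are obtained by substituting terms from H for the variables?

Ground terms of depth ≤ 1:
  Count level by level. With function symbols t/2, s/2, the terms of depth ≤ k are the 3 constants together with each function applied to depth-≤(k−1) tuples, so N_k = 3 + N_{k-1}^2 + N_{k-1}^2.
  N_0 = 3
  N_1 = 3 + 3^2 + 3^2 = 21
So there are 21 ground terms available for substitution.
The body mentions the single quantified variable v; since ground terms form a free algebra, no two substitutions collapse to the same formula.
Number of ground instances = 21.

21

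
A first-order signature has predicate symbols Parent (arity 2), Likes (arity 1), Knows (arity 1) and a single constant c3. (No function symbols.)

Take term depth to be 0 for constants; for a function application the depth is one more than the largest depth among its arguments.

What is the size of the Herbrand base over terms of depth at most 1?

3

First count ground terms of depth ≤ 1.
With no function symbols every ground term is a constant, so there is exactly 1 ground term at every depth bound.
N_0 = 1
N_1 = 1
So |H| = 1.
For each predicate symbol, the number of ground atoms is |H| raised to its arity; summing:
  Parent: 1^2 = 1;  Likes: 1;  Knows: 1
Total ground atoms: 1 + 1 + 1 = 3.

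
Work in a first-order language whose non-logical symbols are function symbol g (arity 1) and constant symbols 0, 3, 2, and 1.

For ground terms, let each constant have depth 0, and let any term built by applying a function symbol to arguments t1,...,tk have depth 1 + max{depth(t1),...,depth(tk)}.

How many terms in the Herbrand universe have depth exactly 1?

4

If N_k denotes the number of depth-≤k ground terms, the 4 constants give N_0 = 4, and each function symbol of arity r contributes N_{k-1}^r new terms at level k: N_k = 4 + N_{k-1}.
N_0 = 4
N_1 = 4 + 4 = 8
Terms of depth exactly 1: N_1 − N_0 = 8 − 4 = 4.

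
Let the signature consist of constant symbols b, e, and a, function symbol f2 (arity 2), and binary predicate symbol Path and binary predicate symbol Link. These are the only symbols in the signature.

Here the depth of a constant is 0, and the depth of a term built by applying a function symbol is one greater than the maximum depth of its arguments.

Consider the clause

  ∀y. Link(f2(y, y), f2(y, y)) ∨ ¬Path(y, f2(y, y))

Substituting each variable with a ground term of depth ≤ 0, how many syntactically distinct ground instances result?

3

Ground terms of depth ≤ 0:
  Write N_k for the number of ground terms of depth ≤ k. A term of depth ≤ k is either a constant or a function symbol applied to arguments of depth ≤ k−1, so N_k = 3 + N_{k-1}^2.
  N_0 = 3
  Explicitly: b, e, a.
So there are 3 ground terms available for substitution.
The variable y ranges independently over the available ground terms, and distinct assignments produce distinct instances.
Number of ground instances = 3.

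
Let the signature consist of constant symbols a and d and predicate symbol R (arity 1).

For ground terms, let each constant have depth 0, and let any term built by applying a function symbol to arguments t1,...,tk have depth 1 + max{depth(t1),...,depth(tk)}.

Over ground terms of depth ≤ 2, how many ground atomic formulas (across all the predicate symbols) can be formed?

First count ground terms of depth ≤ 2.
With no function symbols every ground term is a constant, so there are exactly 2 ground terms at every depth bound.
N_0 = 2
N_1 = 2
N_2 = 2
Explicitly: a, d.
So |H| = 2.
For each predicate symbol, the number of ground atoms is |H| raised to its arity; summing:
  R: 2
Total ground atoms: 2.

2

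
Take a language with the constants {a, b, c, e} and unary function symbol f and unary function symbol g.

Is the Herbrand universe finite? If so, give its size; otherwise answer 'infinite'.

infinite

The signature has at least one function symbol (f, arity 1) and at least one constant (a).
Iterating f gives infinitely many distinct ground terms: a, f(a), f(f(a)), ...
So the Herbrand universe is infinite.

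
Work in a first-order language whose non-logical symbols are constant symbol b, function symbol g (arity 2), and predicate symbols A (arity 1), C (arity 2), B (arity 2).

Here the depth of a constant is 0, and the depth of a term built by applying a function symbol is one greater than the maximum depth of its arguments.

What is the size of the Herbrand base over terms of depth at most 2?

First count ground terms of depth ≤ 2.
Count level by level. With function symbols g/2, the terms of depth ≤ k are the 1 constant together with each function applied to depth-≤(k−1) tuples, so N_k = 1 + N_{k-1}^2.
N_0 = 1
N_1 = 1 + 1^2 = 2
N_2 = 1 + 2^2 = 5
Explicitly: b, g(b, b), g(b, g(b, b)), g(g(b, b), b), g(g(b, b), g(b, b)).
So |H| = 5.
A ground atom is a predicate applied to a tuple of terms from H, so the count is the sum over predicates of |H|^arity:
  A: 5;  C: 5^2 = 25;  B: 5^2 = 25
Total ground atoms: 5 + 25 + 25 = 55.

55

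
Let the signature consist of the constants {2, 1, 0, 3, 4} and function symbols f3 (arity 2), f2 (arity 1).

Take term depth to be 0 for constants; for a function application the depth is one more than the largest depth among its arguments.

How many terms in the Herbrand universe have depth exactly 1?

Write N_k for the number of ground terms of depth ≤ k. A term of depth ≤ k is either a constant or a function symbol applied to arguments of depth ≤ k−1, so N_k = 5 + N_{k-1}^2 + N_{k-1}.
N_0 = 5
N_1 = 5 + 5^2 + 5 = 35
Terms of depth exactly 1: N_1 − N_0 = 35 − 5 = 30.

30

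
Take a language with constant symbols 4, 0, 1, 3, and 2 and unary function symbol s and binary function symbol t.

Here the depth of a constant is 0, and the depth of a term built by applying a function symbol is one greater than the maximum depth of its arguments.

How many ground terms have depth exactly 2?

1230

Count level by level. With function symbols s/1, t/2, the terms of depth ≤ k are the 5 constants together with each function applied to depth-≤(k−1) tuples, so N_k = 5 + N_{k-1} + N_{k-1}^2.
N_0 = 5
N_1 = 5 + 5 + 5^2 = 35
N_2 = 5 + 35 + 35^2 = 1265
Terms of depth exactly 2: N_2 − N_1 = 1265 − 35 = 1230.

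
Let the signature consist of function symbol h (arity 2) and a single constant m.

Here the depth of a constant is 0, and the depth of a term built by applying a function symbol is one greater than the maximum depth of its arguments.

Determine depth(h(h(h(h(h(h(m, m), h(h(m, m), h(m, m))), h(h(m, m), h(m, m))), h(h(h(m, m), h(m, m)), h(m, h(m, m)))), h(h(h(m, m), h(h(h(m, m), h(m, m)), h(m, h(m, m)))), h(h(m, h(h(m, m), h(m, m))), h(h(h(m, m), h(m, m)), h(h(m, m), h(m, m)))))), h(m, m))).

7

depth(h(m, m)) = 1 + max(0, 0) = 1
depth(h(h(m, m), h(m, m))) = 1 + max(1, 1) = 2
depth(h(h(m, m), h(h(m, m), h(m, m)))) = 1 + max(1, 2) = 3
depth(h(h(h(m, m), h(h(m, m), h(m, m))), h(h(m, m), h(m, m)))) = 1 + max(3, 2) = 4
depth(h(m, h(m, m))) = 1 + max(0, 1) = 2
depth(h(h(h(m, m), h(m, m)), h(m, h(m, m)))) = 1 + max(2, 2) = 3
depth(h(h(h(h(m, m), h(h(m, m), h(m, m))), h(h(m, m), h(m, m))), h(h(h(m, m), h(m, m)), h(m, h(m, m))))) = 1 + max(4, 3) = 5
depth(h(h(m, m), h(h(h(m, m), h(m, m)), h(m, h(m, m))))) = 1 + max(1, 3) = 4
depth(h(m, h(h(m, m), h(m, m)))) = 1 + max(0, 2) = 3
depth(h(h(h(m, m), h(m, m)), h(h(m, m), h(m, m)))) = 1 + max(2, 2) = 3
depth(h(h(m, h(h(m, m), h(m, m))), h(h(h(m, m), h(m, m)), h(h(m, m), h(m, m))))) = 1 + max(3, 3) = 4
depth(h(h(h(m, m), h(h(h(m, m), h(m, m)), h(m, h(m, m)))), h(h(m, h(h(m, m), h(m, m))), h(h(h(m, m), h(m, m)), h(h(m, m), h(m, m)))))) = 1 + max(4, 4) = 5
depth(h(h(h(h(h(m, m), h(h(m, m), h(m, m))), h(h(m, m), h(m, m))), h(h(h(m, m), h(m, m)), h(m, h(m, m)))), h(h(h(m, m), h(h(h(m, m), h(m, m)), h(m, h(m, m)))), h(h(m, h(h(m, m), h(m, m))), h(h(h(m, m), h(m, m)), h(h(m, m), h(m, m))))))) = 1 + max(5, 5) = 6
depth(h(h(h(h(h(h(m, m), h(h(m, m), h(m, m))), h(h(m, m), h(m, m))), h(h(h(m, m), h(m, m)), h(m, h(m, m)))), h(h(h(m, m), h(h(h(m, m), h(m, m)), h(m, h(m, m)))), h(h(m, h(h(m, m), h(m, m))), h(h(h(m, m), h(m, m)), h(h(m, m), h(m, m)))))), h(m, m))) = 1 + max(6, 1) = 7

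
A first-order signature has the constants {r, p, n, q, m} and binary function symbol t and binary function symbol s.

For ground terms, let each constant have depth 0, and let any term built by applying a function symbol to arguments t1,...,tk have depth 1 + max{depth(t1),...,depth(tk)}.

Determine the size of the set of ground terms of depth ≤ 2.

6055

Write N_k for the number of ground terms of depth ≤ k. A term of depth ≤ k is either a constant or a function symbol applied to arguments of depth ≤ k−1, so N_k = 5 + N_{k-1}^2 + N_{k-1}^2.
N_0 = 5
N_1 = 5 + 5^2 + 5^2 = 55
N_2 = 5 + 55^2 + 55^2 = 6055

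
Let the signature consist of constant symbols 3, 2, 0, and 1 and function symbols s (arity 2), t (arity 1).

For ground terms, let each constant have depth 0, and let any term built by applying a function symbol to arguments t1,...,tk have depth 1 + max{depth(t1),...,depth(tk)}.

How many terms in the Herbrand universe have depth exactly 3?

If N_k denotes the number of depth-≤k ground terms, the 4 constants give N_0 = 4, and each function symbol of arity r contributes N_{k-1}^r new terms at level k: N_k = 4 + N_{k-1}^2 + N_{k-1}.
N_0 = 4
N_1 = 4 + 4^2 + 4 = 24
N_2 = 4 + 24^2 + 24 = 604
N_3 = 4 + 604^2 + 604 = 365424
Terms of depth exactly 3: N_3 − N_2 = 365424 − 604 = 364820.

364820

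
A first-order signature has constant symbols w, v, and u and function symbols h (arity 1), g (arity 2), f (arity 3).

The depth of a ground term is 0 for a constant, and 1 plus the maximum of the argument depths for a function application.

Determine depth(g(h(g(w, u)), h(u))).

depth(g(w, u)) = 1 + max(0, 0) = 1
depth(h(g(w, u))) = 1 + depth(g(w, u)) = 1 + 1 = 2
depth(h(u)) = 1 + depth(u) = 1 + 0 = 1
depth(g(h(g(w, u)), h(u))) = 1 + max(2, 1) = 3

3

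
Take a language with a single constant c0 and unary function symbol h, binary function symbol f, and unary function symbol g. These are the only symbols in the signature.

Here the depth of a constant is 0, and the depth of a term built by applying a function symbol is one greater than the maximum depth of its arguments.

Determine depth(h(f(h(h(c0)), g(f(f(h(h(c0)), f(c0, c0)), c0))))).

7

depth(h(c0)) = 1 + depth(c0) = 1 + 0 = 1
depth(h(h(c0))) = 1 + depth(h(c0)) = 1 + 1 = 2
depth(f(c0, c0)) = 1 + max(0, 0) = 1
depth(f(h(h(c0)), f(c0, c0))) = 1 + max(2, 1) = 3
depth(f(f(h(h(c0)), f(c0, c0)), c0)) = 1 + max(3, 0) = 4
depth(g(f(f(h(h(c0)), f(c0, c0)), c0))) = 1 + depth(f(f(h(h(c0)), f(c0, c0)), c0)) = 1 + 4 = 5
depth(f(h(h(c0)), g(f(f(h(h(c0)), f(c0, c0)), c0)))) = 1 + max(2, 5) = 6
depth(h(f(h(h(c0)), g(f(f(h(h(c0)), f(c0, c0)), c0))))) = 1 + depth(f(h(h(c0)), g(f(f(h(h(c0)), f(c0, c0)), c0)))) = 1 + 6 = 7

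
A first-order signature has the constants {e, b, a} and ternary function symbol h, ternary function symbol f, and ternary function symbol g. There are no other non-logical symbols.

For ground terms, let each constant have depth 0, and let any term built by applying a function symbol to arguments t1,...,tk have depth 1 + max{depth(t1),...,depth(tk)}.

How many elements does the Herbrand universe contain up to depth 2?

1778115

Let N_k = |{terms of depth ≤ k}|. Then N_0 = 3 and N_k = 3 + N_{k-1}^3 + N_{k-1}^3 + N_{k-1}^3 for k ≥ 1 (one summand per function symbol, arity giving the exponent).
N_0 = 3
N_1 = 3 + 3^3 + 3^3 + 3^3 = 84
N_2 = 3 + 84^3 + 84^3 + 84^3 = 1778115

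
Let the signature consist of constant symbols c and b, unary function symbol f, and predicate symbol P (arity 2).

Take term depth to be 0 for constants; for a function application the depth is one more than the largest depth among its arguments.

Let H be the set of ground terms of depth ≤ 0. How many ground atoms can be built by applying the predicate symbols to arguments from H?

4

First count ground terms of depth ≤ 0.
Write N_k for the number of ground terms of depth ≤ k. A term of depth ≤ k is either a constant or a function symbol applied to arguments of depth ≤ k−1, so N_k = 2 + N_{k-1}.
N_0 = 2
So |H| = 2.
Each predicate of arity r yields |H|^r ground atoms (one per choice of an r-tuple from H):
  P: 2^2 = 4
Total ground atoms: 4.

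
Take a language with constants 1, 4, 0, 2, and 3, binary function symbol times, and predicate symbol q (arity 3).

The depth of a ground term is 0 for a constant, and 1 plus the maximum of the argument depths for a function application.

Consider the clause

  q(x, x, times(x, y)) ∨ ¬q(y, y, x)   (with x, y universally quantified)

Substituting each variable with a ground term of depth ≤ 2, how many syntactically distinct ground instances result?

819025

Ground terms of depth ≤ 2:
  Count level by level. With function symbols times/2, the terms of depth ≤ k are the 5 constants together with each function applied to depth-≤(k−1) tuples, so N_k = 5 + N_{k-1}^2.
  N_0 = 5
  N_1 = 5 + 5^2 = 30
  N_2 = 5 + 30^2 = 905
So there are 905 ground terms available for substitution.
There are 2 variables to instantiate (x, y), each occurring in at least one literal, so different choices give different ground instances.
Number of ground instances = 905^2 = 819025.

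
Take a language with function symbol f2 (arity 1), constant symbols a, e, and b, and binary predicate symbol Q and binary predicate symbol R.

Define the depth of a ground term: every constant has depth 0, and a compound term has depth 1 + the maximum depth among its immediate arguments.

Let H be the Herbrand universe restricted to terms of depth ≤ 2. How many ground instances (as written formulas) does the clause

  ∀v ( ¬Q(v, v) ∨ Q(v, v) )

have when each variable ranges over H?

9

Ground terms of depth ≤ 2:
  Let N_k count ground terms of depth at most k. Each non-constant term of depth ≤ k is some function symbol applied to depth-≤(k−1) arguments, giving N_k = 3 + N_{k-1}.
  N_0 = 3
  N_1 = 3 + 3 = 6
  N_2 = 3 + 6 = 9
  Explicitly: a, e, b, f2(a), f2(e), f2(b), f2(f2(a)), f2(f2(e)), f2(f2(b)).
So there are 9 ground terms available for substitution.
The variable v ranges independently over the available ground terms, and distinct assignments produce distinct instances.
Number of ground instances = 9.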